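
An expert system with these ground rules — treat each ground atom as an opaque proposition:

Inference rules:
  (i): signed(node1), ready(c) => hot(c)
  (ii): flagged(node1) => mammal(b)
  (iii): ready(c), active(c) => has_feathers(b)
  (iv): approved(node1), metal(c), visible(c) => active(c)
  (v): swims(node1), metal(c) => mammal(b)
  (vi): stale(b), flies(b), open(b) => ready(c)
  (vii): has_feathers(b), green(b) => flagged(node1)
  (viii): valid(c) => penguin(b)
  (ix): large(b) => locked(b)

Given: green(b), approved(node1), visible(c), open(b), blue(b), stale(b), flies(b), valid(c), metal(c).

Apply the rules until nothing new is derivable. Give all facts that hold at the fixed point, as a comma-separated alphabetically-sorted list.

Round 1 fires (iv), (vi), (viii), giving active(c), ready(c), penguin(b).
Round 2 fires (iii), giving has_feathers(b).
Round 3 fires (vii), giving flagged(node1).
Round 4 fires (ii), giving mammal(b).

active(c), approved(node1), blue(b), flagged(node1), flies(b), green(b), has_feathers(b), mammal(b), metal(c), open(b), penguin(b), ready(c), stale(b), valid(c), visible(c)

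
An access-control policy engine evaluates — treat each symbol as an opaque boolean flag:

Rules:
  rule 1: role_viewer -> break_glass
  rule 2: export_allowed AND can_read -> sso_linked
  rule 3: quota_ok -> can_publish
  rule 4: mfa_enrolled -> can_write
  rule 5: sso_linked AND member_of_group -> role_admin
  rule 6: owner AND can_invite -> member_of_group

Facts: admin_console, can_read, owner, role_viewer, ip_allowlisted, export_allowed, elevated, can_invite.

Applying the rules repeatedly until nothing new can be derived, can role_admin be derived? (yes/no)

yes

Round 1 fires rule 1, rule 2, rule 6, giving break_glass, sso_linked, member_of_group.
Round 2 fires rule 5, giving role_admin.
role_admin appears in round 2, so it is derivable.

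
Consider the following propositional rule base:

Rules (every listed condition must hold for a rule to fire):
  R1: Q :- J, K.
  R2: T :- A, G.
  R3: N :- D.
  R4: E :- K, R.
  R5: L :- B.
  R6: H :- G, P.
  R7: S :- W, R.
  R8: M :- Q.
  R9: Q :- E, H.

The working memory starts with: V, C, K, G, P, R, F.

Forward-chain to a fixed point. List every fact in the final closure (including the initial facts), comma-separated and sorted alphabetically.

Round 1 — R4, R6, derive E, H.
Round 2 — R9, derive Q.
Round 3 — R8, derive M.

C, E, F, G, H, K, M, P, Q, R, V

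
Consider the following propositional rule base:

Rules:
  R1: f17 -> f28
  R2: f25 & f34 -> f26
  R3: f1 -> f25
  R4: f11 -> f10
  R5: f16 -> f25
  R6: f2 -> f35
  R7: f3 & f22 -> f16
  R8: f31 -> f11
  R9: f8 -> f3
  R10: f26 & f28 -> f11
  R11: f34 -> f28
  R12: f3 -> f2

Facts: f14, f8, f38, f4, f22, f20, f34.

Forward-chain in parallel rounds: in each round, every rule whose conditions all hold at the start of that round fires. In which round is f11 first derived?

5

[1] R9 [f8 -> f3]; R11 [f34 -> f28]. ⇒ new: f3, f28.
[2] R7 [f3 & f22 -> f16]; R12 [f3 -> f2]. ⇒ new: f16, f2.
[3] R5 [f16 -> f25]; R6 [f2 -> f35]. ⇒ new: f25, f35.
[4] R2 [f25 & f34 -> f26]. ⇒ new: f26.
[5] R10 [f26 & f28 -> f11]. ⇒ new: f11.
f11 first appears in round 5.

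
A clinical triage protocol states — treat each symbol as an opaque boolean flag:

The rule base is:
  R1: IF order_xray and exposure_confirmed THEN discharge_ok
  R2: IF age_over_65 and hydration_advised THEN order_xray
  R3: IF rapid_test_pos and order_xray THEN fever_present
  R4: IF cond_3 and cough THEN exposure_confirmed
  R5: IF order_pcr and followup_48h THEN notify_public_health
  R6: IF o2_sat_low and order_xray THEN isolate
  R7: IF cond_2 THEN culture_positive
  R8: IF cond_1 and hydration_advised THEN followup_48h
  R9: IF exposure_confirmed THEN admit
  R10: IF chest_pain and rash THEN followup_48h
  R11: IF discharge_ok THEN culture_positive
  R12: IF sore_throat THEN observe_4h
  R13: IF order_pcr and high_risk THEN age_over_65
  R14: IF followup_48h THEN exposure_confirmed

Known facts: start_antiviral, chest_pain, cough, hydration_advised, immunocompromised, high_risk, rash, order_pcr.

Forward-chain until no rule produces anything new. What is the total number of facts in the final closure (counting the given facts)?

16

Round 1 fires R10, R13, giving followup_48h, age_over_65.
Round 2 fires R2, R5, R14, giving order_xray, notify_public_health, exposure_confirmed.
Round 3 fires R1, R9, giving discharge_ok, admit.
Round 4 fires R11, giving culture_positive.
Closure: {admit, age_over_65, chest_pain, cough, culture_positive, discharge_ok, exposure_confirmed, followup_48h, high_risk, hydration_advised, immunocompromised, notify_public_health, order_pcr, order_xray, rash, start_antiviral} — 16 facts.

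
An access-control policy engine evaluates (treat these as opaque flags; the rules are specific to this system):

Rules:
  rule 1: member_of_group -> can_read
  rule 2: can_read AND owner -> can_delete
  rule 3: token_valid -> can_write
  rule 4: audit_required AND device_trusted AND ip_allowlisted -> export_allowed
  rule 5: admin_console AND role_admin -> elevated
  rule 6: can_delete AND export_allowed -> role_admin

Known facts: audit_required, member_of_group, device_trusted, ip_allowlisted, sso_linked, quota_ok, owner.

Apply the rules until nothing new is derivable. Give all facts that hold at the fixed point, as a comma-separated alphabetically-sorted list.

Round 1: rule 1 [member_of_group -> can_read]; rule 4 [audit_required AND device_trusted AND ip_allowlisted -> export_allowed]. Adds can_read, export_allowed.
Round 2: rule 2 [can_read AND owner -> can_delete]. Adds can_delete.
Round 3: rule 6 [can_delete AND export_allowed -> role_admin]. Adds role_admin.

audit_required, can_delete, can_read, device_trusted, export_allowed, ip_allowlisted, member_of_group, owner, quota_ok, role_admin, sso_linked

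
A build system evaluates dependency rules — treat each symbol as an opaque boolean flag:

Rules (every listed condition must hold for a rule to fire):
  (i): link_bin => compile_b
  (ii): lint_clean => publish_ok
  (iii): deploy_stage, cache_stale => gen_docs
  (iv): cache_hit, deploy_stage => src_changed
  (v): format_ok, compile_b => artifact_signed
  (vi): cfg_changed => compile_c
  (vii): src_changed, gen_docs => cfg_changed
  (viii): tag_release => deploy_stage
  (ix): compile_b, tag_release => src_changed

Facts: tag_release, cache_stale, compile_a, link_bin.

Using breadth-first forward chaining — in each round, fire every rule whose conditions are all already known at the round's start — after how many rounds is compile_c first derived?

Round 1 fires (i), (viii), giving compile_b, deploy_stage.
Round 2 fires (iii), (ix), giving gen_docs, src_changed.
Round 3 fires (vii), giving cfg_changed.
Round 4 fires (vi), giving compile_c.
compile_c first appears in round 4.

4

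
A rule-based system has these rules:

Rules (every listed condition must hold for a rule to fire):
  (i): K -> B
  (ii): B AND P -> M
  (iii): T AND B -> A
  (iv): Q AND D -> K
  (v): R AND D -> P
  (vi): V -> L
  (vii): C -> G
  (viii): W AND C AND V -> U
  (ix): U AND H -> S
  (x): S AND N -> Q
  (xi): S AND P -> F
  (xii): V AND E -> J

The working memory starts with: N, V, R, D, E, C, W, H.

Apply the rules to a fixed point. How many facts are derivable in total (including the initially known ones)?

19

Round 1: (v) [R AND D -> P]; (vi) [V -> L]; (vii) [C -> G]; (viii) [W AND C AND V -> U]; (xii) [V AND E -> J]. New: P, L, G, U, J.
Round 2: (ix) [U AND H -> S]. New: S.
Round 3: (x) [S AND N -> Q]; (xi) [S AND P -> F]. New: Q, F.
Round 4: (iv) [Q AND D -> K]. New: K.
Round 5: (i) [K -> B]. New: B.
Round 6: (ii) [B AND P -> M]. New: M.
Closure: {B, C, D, E, F, G, H, J, K, L, M, N, P, Q, R, S, U, V, W} — 19 facts.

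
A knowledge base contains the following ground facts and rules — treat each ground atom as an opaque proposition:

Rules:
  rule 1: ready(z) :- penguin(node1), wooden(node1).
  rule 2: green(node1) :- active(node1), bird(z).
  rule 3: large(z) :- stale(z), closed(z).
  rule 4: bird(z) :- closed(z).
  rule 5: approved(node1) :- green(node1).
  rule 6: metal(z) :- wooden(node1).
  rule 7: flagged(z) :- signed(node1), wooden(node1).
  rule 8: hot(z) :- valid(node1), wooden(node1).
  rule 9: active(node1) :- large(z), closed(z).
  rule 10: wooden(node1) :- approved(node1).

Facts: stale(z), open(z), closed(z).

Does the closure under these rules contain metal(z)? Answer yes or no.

yes

Round 1 — rule 3, rule 4, derive large(z), bird(z).
Round 2 — rule 9, derive active(node1).
Round 3 — rule 2, derive green(node1).
Round 4 — rule 5, derive approved(node1).
Round 5 — rule 10, derive wooden(node1).
Round 6 — rule 6, derive metal(z).
metal(z) appears in round 6, so it is derivable.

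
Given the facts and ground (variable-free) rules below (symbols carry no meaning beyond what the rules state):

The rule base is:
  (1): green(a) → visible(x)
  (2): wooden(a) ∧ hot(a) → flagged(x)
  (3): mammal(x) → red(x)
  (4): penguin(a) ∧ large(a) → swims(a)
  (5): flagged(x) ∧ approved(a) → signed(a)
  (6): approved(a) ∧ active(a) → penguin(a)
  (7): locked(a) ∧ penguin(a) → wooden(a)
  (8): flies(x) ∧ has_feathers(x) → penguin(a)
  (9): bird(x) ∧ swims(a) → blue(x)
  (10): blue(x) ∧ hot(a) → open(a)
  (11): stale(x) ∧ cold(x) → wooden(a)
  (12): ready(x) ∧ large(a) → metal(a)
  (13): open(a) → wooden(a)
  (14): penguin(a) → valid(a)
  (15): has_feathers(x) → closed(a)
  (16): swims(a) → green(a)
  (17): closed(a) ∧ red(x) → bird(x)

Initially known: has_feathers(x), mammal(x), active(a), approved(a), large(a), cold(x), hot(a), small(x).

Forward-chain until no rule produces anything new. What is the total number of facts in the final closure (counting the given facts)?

Round 1 fires (3), (6), (15), giving red(x), penguin(a), closed(a).
Round 2 fires (4), (14), (17), giving swims(a), valid(a), bird(x).
Round 3 fires (9), (16), giving blue(x), green(a).
Round 4 fires (1), (10), giving visible(x), open(a).
Round 5 fires (13), giving wooden(a).
Round 6 fires (2), giving flagged(x).
Round 7 fires (5), giving signed(a).
Closure: {active(a), approved(a), bird(x), blue(x), closed(a), cold(x), flagged(x), green(a), has_feathers(x), hot(a), large(a), mammal(x), open(a), penguin(a), red(x), signed(a), small(x), swims(a), valid(a), visible(x), wooden(a)} — 21 facts.

21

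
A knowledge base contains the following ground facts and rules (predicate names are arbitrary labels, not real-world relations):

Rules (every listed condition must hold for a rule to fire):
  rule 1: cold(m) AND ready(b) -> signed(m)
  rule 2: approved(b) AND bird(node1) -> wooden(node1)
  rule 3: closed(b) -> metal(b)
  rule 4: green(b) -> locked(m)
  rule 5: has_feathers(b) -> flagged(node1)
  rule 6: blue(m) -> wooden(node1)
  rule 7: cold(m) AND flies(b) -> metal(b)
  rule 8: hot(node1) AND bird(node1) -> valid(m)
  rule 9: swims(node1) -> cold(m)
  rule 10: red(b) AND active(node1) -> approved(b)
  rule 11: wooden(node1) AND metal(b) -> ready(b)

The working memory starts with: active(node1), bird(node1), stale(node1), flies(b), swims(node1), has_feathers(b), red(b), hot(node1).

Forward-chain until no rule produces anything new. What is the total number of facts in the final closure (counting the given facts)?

16

[1] rule 5 [has_feathers(b) -> flagged(node1)]; rule 8 [hot(node1) AND bird(node1) -> valid(m)]; rule 9 [swims(node1) -> cold(m)]; rule 10 [red(b) AND active(node1) -> approved(b)]. ⇒ new: flagged(node1), valid(m), cold(m), approved(b).
[2] rule 2 [approved(b) AND bird(node1) -> wooden(node1)]; rule 7 [cold(m) AND flies(b) -> metal(b)]. ⇒ new: wooden(node1), metal(b).
[3] rule 11 [wooden(node1) AND metal(b) -> ready(b)]. ⇒ new: ready(b).
[4] rule 1 [cold(m) AND ready(b) -> signed(m)]. ⇒ new: signed(m).
Closure: {active(node1), approved(b), bird(node1), cold(m), flagged(node1), flies(b), has_feathers(b), hot(node1), metal(b), ready(b), red(b), signed(m), stale(node1), swims(node1), valid(m), wooden(node1)} — 16 facts.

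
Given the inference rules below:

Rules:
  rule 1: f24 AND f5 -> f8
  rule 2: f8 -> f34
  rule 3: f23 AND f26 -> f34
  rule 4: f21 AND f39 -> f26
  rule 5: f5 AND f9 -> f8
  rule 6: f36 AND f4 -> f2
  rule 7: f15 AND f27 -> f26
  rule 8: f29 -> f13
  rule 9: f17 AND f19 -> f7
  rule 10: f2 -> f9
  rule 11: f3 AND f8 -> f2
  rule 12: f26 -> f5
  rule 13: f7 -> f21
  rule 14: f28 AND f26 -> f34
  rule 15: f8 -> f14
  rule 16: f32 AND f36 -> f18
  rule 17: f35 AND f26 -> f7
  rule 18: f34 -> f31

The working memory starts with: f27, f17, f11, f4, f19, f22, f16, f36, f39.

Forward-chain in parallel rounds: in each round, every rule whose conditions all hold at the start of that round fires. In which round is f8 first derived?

5

Round 1 — rule 6, rule 9, derive f2, f7.
Round 2 — rule 10, rule 13, derive f9, f21.
Round 3 — rule 4, derive f26.
Round 4 — rule 12, derive f5.
Round 5 — rule 5, derive f8.
f8 first appears in round 5.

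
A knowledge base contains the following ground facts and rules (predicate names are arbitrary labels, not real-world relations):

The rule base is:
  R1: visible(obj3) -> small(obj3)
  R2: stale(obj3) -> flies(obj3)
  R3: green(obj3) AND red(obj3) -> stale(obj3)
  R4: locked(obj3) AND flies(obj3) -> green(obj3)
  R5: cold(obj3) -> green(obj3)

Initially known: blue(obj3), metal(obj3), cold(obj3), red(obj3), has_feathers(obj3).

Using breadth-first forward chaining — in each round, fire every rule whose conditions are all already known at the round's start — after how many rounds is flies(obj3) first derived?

3

[1] R5 [cold(obj3) -> green(obj3)]. ⇒ new: green(obj3).
[2] R3 [green(obj3) AND red(obj3) -> stale(obj3)]. ⇒ new: stale(obj3).
[3] R2 [stale(obj3) -> flies(obj3)]. ⇒ new: flies(obj3).
flies(obj3) first appears in round 3.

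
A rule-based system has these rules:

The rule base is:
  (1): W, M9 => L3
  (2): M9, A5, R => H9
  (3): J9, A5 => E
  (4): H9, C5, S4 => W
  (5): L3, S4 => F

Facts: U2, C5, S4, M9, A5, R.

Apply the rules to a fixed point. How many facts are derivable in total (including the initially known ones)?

10

Round 1 fires (2), giving H9.
Round 2 fires (4), giving W.
Round 3 fires (1), giving L3.
Round 4 fires (5), giving F.
Closure: {A5, C5, F, H9, L3, M9, R, S4, U2, W} — 10 facts.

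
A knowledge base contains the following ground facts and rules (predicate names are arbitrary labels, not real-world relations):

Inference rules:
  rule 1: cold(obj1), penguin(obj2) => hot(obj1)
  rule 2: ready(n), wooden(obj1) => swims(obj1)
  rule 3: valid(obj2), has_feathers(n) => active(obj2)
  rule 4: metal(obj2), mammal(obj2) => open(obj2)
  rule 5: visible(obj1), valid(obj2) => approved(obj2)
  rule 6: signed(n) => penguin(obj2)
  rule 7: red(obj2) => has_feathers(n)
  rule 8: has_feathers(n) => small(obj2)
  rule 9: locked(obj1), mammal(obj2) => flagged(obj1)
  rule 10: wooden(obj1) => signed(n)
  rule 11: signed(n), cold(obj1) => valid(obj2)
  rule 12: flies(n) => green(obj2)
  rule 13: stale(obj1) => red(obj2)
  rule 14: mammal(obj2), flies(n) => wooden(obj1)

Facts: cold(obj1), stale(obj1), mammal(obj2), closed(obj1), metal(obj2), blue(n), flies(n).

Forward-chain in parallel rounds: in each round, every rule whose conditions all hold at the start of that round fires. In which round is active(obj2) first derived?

4

Round 1: rule 4 [metal(obj2), mammal(obj2) => open(obj2)]; rule 12 [flies(n) => green(obj2)]; rule 13 [stale(obj1) => red(obj2)]; rule 14 [mammal(obj2), flies(n) => wooden(obj1)]. New: open(obj2), green(obj2), red(obj2), wooden(obj1).
Round 2: rule 7 [red(obj2) => has_feathers(n)]; rule 10 [wooden(obj1) => signed(n)]. New: has_feathers(n), signed(n).
Round 3: rule 6 [signed(n) => penguin(obj2)]; rule 8 [has_feathers(n) => small(obj2)]; rule 11 [signed(n), cold(obj1) => valid(obj2)]. New: penguin(obj2), small(obj2), valid(obj2).
Round 4: rule 1 [cold(obj1), penguin(obj2) => hot(obj1)]; rule 3 [valid(obj2), has_feathers(n) => active(obj2)]. New: hot(obj1), active(obj2).
active(obj2) first appears in round 4.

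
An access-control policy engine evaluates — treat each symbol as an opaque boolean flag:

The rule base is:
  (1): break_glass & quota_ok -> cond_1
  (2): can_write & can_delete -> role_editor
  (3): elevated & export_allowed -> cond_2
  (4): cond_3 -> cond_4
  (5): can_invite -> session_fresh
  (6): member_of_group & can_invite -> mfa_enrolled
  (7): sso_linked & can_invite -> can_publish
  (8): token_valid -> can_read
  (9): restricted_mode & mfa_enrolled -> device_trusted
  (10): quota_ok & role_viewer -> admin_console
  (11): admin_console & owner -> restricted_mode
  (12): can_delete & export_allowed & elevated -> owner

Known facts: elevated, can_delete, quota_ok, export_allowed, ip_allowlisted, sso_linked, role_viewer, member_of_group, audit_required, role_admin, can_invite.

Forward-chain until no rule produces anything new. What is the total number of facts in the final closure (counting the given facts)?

Round 1 — (3), (5), (6), (7), (10), (12), derive cond_2, session_fresh, mfa_enrolled, can_publish, admin_console, owner.
Round 2 — (11), derive restricted_mode.
Round 3 — (9), derive device_trusted.
Closure: {admin_console, audit_required, can_delete, can_invite, can_publish, cond_2, device_trusted, elevated, export_allowed, ip_allowlisted, member_of_group, mfa_enrolled, owner, quota_ok, restricted_mode, role_admin, role_viewer, session_fresh, sso_linked} — 19 facts.

19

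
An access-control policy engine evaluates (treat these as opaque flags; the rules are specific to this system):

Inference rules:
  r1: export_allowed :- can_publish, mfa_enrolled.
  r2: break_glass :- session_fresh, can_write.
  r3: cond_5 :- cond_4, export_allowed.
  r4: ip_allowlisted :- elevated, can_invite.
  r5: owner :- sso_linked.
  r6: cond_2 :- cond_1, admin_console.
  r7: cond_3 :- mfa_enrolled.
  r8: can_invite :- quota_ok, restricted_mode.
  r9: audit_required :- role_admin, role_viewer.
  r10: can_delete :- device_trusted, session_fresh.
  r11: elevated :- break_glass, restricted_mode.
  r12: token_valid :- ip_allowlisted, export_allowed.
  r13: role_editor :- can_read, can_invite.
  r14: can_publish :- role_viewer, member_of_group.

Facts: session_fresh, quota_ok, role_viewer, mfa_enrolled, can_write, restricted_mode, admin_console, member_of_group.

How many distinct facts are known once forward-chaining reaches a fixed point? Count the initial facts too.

16

Round 1 fires r2, r7, r8, r14, giving break_glass, cond_3, can_invite, can_publish.
Round 2 fires r1, r11, giving export_allowed, elevated.
Round 3 fires r4, giving ip_allowlisted.
Round 4 fires r12, giving token_valid.
Closure: {admin_console, break_glass, can_invite, can_publish, can_write, cond_3, elevated, export_allowed, ip_allowlisted, member_of_group, mfa_enrolled, quota_ok, restricted_mode, role_viewer, session_fresh, token_valid} — 16 facts.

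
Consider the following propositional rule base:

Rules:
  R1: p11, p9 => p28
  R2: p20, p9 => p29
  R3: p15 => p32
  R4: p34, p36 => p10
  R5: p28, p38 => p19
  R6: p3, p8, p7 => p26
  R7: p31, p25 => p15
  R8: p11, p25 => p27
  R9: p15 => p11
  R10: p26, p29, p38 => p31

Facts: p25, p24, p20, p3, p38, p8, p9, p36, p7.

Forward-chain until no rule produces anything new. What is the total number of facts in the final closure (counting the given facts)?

Round 1: R2 [p20, p9 => p29]; R6 [p3, p8, p7 => p26]. Adds p29, p26.
Round 2: R10 [p26, p29, p38 => p31]. Adds p31.
Round 3: R7 [p31, p25 => p15]. Adds p15.
Round 4: R3 [p15 => p32]; R9 [p15 => p11]. Adds p32, p11.
Round 5: R1 [p11, p9 => p28]; R8 [p11, p25 => p27]. Adds p28, p27.
Round 6: R5 [p28, p38 => p19]. Adds p19.
Closure: {p11, p15, p19, p20, p24, p25, p26, p27, p28, p29, p3, p31, p32, p36, p38, p7, p8, p9} — 18 facts.

18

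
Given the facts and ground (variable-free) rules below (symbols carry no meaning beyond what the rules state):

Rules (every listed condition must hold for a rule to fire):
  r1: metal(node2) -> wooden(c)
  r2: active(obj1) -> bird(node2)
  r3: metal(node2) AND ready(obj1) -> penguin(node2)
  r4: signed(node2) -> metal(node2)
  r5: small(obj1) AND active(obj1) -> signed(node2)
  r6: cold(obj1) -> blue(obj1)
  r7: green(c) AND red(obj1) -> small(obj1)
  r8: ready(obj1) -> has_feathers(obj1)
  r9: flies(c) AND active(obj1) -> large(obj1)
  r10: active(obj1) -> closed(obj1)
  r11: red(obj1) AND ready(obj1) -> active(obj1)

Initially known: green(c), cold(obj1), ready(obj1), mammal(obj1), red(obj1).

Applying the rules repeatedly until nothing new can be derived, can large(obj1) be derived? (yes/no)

Round 1 fires r6, r7, r8, r11, giving blue(obj1), small(obj1), has_feathers(obj1), active(obj1).
Round 2 fires r2, r5, r10, giving bird(node2), signed(node2), closed(obj1).
Round 3 fires r4, giving metal(node2).
Round 4 fires r1, r3, giving wooden(c), penguin(node2).
Fixed point reached. large(obj1) is concluded only by r9; r9 needs flies(c) (never derived).

no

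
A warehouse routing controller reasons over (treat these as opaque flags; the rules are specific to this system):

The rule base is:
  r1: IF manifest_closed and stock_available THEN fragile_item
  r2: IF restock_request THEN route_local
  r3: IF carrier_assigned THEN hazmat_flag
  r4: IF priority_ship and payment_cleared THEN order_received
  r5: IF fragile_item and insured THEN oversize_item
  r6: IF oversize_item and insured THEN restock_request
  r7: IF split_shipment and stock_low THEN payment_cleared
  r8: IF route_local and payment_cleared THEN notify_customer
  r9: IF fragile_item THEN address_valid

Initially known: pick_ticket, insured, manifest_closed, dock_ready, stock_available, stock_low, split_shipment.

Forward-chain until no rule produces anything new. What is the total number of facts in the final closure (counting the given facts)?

14

[1] r1 [IF manifest_closed and stock_available THEN fragile_item]; r7 [IF split_shipment and stock_low THEN payment_cleared]. ⇒ new: fragile_item, payment_cleared.
[2] r5 [IF fragile_item and insured THEN oversize_item]; r9 [IF fragile_item THEN address_valid]. ⇒ new: oversize_item, address_valid.
[3] r6 [IF oversize_item and insured THEN restock_request]. ⇒ new: restock_request.
[4] r2 [IF restock_request THEN route_local]. ⇒ new: route_local.
[5] r8 [IF route_local and payment_cleared THEN notify_customer]. ⇒ new: notify_customer.
Closure: {address_valid, dock_ready, fragile_item, insured, manifest_closed, notify_customer, oversize_item, payment_cleared, pick_ticket, restock_request, route_local, split_shipment, stock_available, stock_low} — 14 facts.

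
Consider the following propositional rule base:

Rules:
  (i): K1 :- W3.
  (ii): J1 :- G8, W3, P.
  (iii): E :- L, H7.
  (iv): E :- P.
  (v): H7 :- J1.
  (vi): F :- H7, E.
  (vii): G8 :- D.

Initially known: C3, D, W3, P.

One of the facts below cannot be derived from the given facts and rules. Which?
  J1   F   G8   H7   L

Round 1 — (i), (iv), (vii), derive K1, E, G8.
Round 2 — (ii), derive J1.
Round 3 — (v), derive H7.
Round 4 — (vi), derive F.
Derived: J1 (round 2), H7 (round 3), G8 (round 1), F (round 4). L never appears in any round.

L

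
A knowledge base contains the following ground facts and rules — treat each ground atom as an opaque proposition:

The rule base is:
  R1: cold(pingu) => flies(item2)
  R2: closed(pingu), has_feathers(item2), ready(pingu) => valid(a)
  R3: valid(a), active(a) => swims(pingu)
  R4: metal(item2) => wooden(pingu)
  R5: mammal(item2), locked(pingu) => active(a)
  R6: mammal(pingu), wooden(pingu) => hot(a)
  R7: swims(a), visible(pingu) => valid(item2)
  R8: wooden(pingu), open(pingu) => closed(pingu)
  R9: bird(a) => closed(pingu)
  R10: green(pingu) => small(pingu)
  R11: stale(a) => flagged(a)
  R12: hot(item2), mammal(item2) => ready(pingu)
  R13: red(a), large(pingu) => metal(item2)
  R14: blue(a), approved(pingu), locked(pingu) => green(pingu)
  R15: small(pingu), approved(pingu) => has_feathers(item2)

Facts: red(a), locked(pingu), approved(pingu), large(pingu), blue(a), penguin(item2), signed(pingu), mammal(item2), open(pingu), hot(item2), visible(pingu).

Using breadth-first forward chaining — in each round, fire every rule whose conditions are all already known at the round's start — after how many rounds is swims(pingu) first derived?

Round 1: R5 [mammal(item2), locked(pingu) => active(a)]; R12 [hot(item2), mammal(item2) => ready(pingu)]; R13 [red(a), large(pingu) => metal(item2)]; R14 [blue(a), approved(pingu), locked(pingu) => green(pingu)]. Adds active(a), ready(pingu), metal(item2), green(pingu).
Round 2: R4 [metal(item2) => wooden(pingu)]; R10 [green(pingu) => small(pingu)]. Adds wooden(pingu), small(pingu).
Round 3: R8 [wooden(pingu), open(pingu) => closed(pingu)]; R15 [small(pingu), approved(pingu) => has_feathers(item2)]. Adds closed(pingu), has_feathers(item2).
Round 4: R2 [closed(pingu), has_feathers(item2), ready(pingu) => valid(a)]. Adds valid(a).
Round 5: R3 [valid(a), active(a) => swims(pingu)]. Adds swims(pingu).
swims(pingu) first appears in round 5.

5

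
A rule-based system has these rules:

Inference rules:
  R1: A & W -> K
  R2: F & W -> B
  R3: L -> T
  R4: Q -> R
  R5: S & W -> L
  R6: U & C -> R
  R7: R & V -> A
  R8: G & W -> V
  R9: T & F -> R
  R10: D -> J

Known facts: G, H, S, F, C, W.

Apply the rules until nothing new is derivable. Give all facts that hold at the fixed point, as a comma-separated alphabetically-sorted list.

[1] R2 [F & W -> B]; R5 [S & W -> L]; R8 [G & W -> V]. ⇒ new: B, L, V.
[2] R3 [L -> T]. ⇒ new: T.
[3] R9 [T & F -> R]. ⇒ new: R.
[4] R7 [R & V -> A]. ⇒ new: A.
[5] R1 [A & W -> K]. ⇒ new: K.

A, B, C, F, G, H, K, L, R, S, T, V, W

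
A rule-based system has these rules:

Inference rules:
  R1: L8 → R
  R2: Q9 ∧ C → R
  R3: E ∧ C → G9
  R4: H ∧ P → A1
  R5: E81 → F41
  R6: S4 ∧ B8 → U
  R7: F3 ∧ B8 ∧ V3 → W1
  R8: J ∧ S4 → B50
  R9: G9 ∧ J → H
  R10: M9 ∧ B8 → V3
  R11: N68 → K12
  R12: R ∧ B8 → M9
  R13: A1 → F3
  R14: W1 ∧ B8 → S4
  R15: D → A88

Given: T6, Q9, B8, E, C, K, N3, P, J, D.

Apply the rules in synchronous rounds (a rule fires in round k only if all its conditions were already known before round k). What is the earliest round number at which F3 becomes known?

Round 1 — R2, R3, R15, derive R, G9, A88.
Round 2 — R9, R12, derive H, M9.
Round 3 — R4, R10, derive A1, V3.
Round 4 — R13, derive F3.
F3 first appears in round 4.

4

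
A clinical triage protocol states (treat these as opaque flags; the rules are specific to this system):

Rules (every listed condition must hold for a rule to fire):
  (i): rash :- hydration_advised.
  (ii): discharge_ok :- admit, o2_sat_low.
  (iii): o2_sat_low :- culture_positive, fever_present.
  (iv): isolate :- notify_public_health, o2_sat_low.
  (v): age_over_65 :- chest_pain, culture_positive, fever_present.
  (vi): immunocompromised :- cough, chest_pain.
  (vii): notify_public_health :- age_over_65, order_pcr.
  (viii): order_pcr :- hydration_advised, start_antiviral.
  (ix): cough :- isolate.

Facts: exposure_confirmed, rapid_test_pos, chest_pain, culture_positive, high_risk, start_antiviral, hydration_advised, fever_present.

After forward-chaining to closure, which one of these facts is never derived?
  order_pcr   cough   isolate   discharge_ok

discharge_ok

Round 1: (i) [rash :- hydration_advised.]; (iii) [o2_sat_low :- culture_positive, fever_present.]; (v) [age_over_65 :- chest_pain, culture_positive, fever_present.]; (viii) [order_pcr :- hydration_advised, start_antiviral.]. Adds rash, o2_sat_low, age_over_65, order_pcr.
Round 2: (vii) [notify_public_health :- age_over_65, order_pcr.]. Adds notify_public_health.
Round 3: (iv) [isolate :- notify_public_health, o2_sat_low.]. Adds isolate.
Round 4: (ix) [cough :- isolate.]. Adds cough.
Round 5: (vi) [immunocompromised :- cough, chest_pain.]. Adds immunocompromised.
Derived: cough (round 4), order_pcr (round 1), isolate (round 3). discharge_ok never appears in any round.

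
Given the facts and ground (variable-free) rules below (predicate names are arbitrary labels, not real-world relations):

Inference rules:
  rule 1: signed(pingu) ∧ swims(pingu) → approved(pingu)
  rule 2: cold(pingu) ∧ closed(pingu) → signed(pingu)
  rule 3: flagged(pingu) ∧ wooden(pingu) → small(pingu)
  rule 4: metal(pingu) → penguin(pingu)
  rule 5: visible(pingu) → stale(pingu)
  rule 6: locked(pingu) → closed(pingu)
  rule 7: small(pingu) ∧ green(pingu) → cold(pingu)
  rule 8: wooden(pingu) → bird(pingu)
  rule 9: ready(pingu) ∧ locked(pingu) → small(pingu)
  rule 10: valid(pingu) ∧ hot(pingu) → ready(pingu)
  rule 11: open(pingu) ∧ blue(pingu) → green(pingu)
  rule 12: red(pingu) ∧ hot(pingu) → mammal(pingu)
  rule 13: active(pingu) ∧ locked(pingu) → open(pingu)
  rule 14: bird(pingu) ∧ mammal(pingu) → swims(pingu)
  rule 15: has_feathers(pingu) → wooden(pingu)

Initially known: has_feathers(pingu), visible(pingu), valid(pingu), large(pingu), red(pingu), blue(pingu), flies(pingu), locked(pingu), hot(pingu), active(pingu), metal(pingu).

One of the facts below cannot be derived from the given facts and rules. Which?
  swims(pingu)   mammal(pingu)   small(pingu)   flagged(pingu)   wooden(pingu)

flagged(pingu)

Round 1: rule 4 [metal(pingu) → penguin(pingu)]; rule 5 [visible(pingu) → stale(pingu)]; rule 6 [locked(pingu) → closed(pingu)]; rule 10 [valid(pingu) ∧ hot(pingu) → ready(pingu)]; rule 12 [red(pingu) ∧ hot(pingu) → mammal(pingu)]; rule 13 [active(pingu) ∧ locked(pingu) → open(pingu)]; rule 15 [has_feathers(pingu) → wooden(pingu)]. Adds penguin(pingu), stale(pingu), closed(pingu), ready(pingu), mammal(pingu), open(pingu), wooden(pingu).
Round 2: rule 8 [wooden(pingu) → bird(pingu)]; rule 9 [ready(pingu) ∧ locked(pingu) → small(pingu)]; rule 11 [open(pingu) ∧ blue(pingu) → green(pingu)]. Adds bird(pingu), small(pingu), green(pingu).
Round 3: rule 7 [small(pingu) ∧ green(pingu) → cold(pingu)]; rule 14 [bird(pingu) ∧ mammal(pingu) → swims(pingu)]. Adds cold(pingu), swims(pingu).
Round 4: rule 2 [cold(pingu) ∧ closed(pingu) → signed(pingu)]. Adds signed(pingu).
Round 5: rule 1 [signed(pingu) ∧ swims(pingu) → approved(pingu)]. Adds approved(pingu).
Derived: mammal(pingu) (round 1), swims(pingu) (round 3), wooden(pingu) (round 1), small(pingu) (round 2). flagged(pingu) never appears in any round.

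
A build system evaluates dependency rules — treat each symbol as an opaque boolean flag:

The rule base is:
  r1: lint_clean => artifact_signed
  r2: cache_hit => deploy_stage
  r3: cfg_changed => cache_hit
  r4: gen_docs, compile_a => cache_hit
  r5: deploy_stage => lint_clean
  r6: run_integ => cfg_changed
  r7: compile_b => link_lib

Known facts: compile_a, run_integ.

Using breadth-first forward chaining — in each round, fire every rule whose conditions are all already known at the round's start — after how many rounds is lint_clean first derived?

4

Round 1: r6 [run_integ => cfg_changed]. Adds cfg_changed.
Round 2: r3 [cfg_changed => cache_hit]. Adds cache_hit.
Round 3: r2 [cache_hit => deploy_stage]. Adds deploy_stage.
Round 4: r5 [deploy_stage => lint_clean]. Adds lint_clean.
lint_clean first appears in round 4.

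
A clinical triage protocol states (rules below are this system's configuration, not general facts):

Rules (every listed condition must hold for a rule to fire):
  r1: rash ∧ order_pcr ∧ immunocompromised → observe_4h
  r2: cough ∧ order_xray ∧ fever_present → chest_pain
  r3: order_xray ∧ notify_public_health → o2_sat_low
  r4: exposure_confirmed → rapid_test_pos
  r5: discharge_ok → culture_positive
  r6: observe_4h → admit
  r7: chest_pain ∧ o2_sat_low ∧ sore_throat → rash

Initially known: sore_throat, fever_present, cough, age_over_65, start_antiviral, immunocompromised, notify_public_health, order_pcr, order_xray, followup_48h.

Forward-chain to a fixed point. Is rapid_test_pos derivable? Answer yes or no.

no

Round 1: r2 [cough ∧ order_xray ∧ fever_present → chest_pain]; r3 [order_xray ∧ notify_public_health → o2_sat_low]. Adds chest_pain, o2_sat_low.
Round 2: r7 [chest_pain ∧ o2_sat_low ∧ sore_throat → rash]. Adds rash.
Round 3: r1 [rash ∧ order_pcr ∧ immunocompromised → observe_4h]. Adds observe_4h.
Round 4: r6 [observe_4h → admit]. Adds admit.
Fixed point reached. rapid_test_pos is concluded only by r4; r4 needs exposure_confirmed (never derived).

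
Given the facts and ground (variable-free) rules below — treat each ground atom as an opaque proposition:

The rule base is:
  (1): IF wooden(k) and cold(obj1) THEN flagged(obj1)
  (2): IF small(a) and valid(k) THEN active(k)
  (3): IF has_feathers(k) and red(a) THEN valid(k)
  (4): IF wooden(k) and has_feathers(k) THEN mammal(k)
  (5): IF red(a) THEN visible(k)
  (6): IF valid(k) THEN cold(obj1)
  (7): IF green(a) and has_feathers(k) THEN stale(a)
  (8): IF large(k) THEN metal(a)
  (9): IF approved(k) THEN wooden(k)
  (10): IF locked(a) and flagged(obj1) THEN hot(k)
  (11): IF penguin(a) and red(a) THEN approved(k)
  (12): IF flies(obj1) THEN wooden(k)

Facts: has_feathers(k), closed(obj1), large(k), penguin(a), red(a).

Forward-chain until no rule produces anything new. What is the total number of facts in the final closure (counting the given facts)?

Round 1: (3) [IF has_feathers(k) and red(a) THEN valid(k)]; (5) [IF red(a) THEN visible(k)]; (8) [IF large(k) THEN metal(a)]; (11) [IF penguin(a) and red(a) THEN approved(k)]. Adds valid(k), visible(k), metal(a), approved(k).
Round 2: (6) [IF valid(k) THEN cold(obj1)]; (9) [IF approved(k) THEN wooden(k)]. Adds cold(obj1), wooden(k).
Round 3: (1) [IF wooden(k) and cold(obj1) THEN flagged(obj1)]; (4) [IF wooden(k) and has_feathers(k) THEN mammal(k)]. Adds flagged(obj1), mammal(k).
Closure: {approved(k), closed(obj1), cold(obj1), flagged(obj1), has_feathers(k), large(k), mammal(k), metal(a), penguin(a), red(a), valid(k), visible(k), wooden(k)} — 13 facts.

13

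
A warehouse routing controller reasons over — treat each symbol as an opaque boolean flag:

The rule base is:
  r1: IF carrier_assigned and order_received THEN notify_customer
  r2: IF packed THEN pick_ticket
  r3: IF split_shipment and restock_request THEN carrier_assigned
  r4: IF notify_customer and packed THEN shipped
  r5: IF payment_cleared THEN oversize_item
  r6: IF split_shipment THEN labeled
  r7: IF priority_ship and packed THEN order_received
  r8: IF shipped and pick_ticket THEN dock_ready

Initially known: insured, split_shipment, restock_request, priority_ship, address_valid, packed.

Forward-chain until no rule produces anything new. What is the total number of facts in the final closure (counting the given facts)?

[1] r2 [IF packed THEN pick_ticket]; r3 [IF split_shipment and restock_request THEN carrier_assigned]; r6 [IF split_shipment THEN labeled]; r7 [IF priority_ship and packed THEN order_received]. ⇒ new: pick_ticket, carrier_assigned, labeled, order_received.
[2] r1 [IF carrier_assigned and order_received THEN notify_customer]. ⇒ new: notify_customer.
[3] r4 [IF notify_customer and packed THEN shipped]. ⇒ new: shipped.
[4] r8 [IF shipped and pick_ticket THEN dock_ready]. ⇒ new: dock_ready.
Closure: {address_valid, carrier_assigned, dock_ready, insured, labeled, notify_customer, order_received, packed, pick_ticket, priority_ship, restock_request, shipped, split_shipment} — 13 facts.

13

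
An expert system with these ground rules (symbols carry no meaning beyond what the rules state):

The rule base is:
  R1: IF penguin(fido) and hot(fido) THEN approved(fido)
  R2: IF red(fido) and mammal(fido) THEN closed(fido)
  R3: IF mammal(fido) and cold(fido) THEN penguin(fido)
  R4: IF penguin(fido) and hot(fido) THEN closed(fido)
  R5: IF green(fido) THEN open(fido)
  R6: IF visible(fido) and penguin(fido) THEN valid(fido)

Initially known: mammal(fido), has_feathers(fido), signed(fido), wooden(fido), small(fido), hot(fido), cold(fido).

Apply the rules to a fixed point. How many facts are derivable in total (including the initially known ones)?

10

Round 1: R3 [IF mammal(fido) and cold(fido) THEN penguin(fido)]. Adds penguin(fido).
Round 2: R1 [IF penguin(fido) and hot(fido) THEN approved(fido)]; R4 [IF penguin(fido) and hot(fido) THEN closed(fido)]. Adds approved(fido), closed(fido).
Closure: {approved(fido), closed(fido), cold(fido), has_feathers(fido), hot(fido), mammal(fido), penguin(fido), signed(fido), small(fido), wooden(fido)} — 10 facts.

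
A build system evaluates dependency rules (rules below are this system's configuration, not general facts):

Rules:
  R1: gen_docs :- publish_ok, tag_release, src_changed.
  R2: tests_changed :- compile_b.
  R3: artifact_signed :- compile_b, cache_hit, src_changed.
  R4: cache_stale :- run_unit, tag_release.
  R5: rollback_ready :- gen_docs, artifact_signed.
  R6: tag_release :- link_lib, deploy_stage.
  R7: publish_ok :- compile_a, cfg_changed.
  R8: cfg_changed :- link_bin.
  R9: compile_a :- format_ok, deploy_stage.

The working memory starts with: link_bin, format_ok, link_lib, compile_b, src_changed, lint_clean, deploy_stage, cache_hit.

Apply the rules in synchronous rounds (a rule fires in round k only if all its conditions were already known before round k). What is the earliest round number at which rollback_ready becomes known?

4

Round 1 fires R2, R3, R6, R8, R9, giving tests_changed, artifact_signed, tag_release, cfg_changed, compile_a.
Round 2 fires R7, giving publish_ok.
Round 3 fires R1, giving gen_docs.
Round 4 fires R5, giving rollback_ready.
rollback_ready first appears in round 4.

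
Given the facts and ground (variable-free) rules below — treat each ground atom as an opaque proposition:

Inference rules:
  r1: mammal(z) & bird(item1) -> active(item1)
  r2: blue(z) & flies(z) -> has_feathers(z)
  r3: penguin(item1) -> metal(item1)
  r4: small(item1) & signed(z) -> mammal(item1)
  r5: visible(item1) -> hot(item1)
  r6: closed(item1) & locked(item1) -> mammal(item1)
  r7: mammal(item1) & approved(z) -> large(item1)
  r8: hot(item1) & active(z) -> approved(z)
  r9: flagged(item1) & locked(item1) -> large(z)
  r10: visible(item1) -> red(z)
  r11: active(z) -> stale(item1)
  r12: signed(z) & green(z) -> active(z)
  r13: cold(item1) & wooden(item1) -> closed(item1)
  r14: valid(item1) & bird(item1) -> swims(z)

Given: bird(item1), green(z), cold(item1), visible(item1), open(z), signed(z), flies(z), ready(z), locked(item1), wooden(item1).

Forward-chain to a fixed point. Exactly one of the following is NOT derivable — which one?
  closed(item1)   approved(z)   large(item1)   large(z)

Round 1: r5 [visible(item1) -> hot(item1)]; r10 [visible(item1) -> red(z)]; r12 [signed(z) & green(z) -> active(z)]; r13 [cold(item1) & wooden(item1) -> closed(item1)]. Adds hot(item1), red(z), active(z), closed(item1).
Round 2: r6 [closed(item1) & locked(item1) -> mammal(item1)]; r8 [hot(item1) & active(z) -> approved(z)]; r11 [active(z) -> stale(item1)]. Adds mammal(item1), approved(z), stale(item1).
Round 3: r7 [mammal(item1) & approved(z) -> large(item1)]. Adds large(item1).
Derived: approved(z) (round 2), closed(item1) (round 1), large(item1) (round 3). large(z) never appears in any round.

large(z)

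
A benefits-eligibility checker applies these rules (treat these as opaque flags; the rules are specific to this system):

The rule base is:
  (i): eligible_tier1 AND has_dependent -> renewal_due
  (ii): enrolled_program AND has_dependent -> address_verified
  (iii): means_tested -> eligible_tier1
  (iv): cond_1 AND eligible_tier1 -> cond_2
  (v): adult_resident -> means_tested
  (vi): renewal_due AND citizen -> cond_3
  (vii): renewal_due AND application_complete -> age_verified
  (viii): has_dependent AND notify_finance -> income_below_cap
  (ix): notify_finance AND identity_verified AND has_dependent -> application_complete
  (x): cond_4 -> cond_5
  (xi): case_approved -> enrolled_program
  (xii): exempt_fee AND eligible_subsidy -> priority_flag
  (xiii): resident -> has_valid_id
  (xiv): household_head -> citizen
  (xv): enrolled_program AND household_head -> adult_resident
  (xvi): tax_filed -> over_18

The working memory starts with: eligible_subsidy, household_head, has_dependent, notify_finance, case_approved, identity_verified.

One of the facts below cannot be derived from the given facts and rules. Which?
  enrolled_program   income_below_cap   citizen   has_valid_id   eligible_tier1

has_valid_id

Round 1: (viii) [has_dependent AND notify_finance -> income_below_cap]; (ix) [notify_finance AND identity_verified AND has_dependent -> application_complete]; (xi) [case_approved -> enrolled_program]; (xiv) [household_head -> citizen]. Adds income_below_cap, application_complete, enrolled_program, citizen.
Round 2: (ii) [enrolled_program AND has_dependent -> address_verified]; (xv) [enrolled_program AND household_head -> adult_resident]. Adds address_verified, adult_resident.
Round 3: (v) [adult_resident -> means_tested]. Adds means_tested.
Round 4: (iii) [means_tested -> eligible_tier1]. Adds eligible_tier1.
Round 5: (i) [eligible_tier1 AND has_dependent -> renewal_due]. Adds renewal_due.
Round 6: (vi) [renewal_due AND citizen -> cond_3]; (vii) [renewal_due AND application_complete -> age_verified]. Adds cond_3, age_verified.
Derived: citizen (round 1), eligible_tier1 (round 4), income_below_cap (round 1), enrolled_program (round 1). has_valid_id never appears in any round.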